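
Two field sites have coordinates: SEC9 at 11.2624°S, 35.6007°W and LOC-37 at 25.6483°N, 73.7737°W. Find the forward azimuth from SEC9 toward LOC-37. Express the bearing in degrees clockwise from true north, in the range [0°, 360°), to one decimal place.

315.3°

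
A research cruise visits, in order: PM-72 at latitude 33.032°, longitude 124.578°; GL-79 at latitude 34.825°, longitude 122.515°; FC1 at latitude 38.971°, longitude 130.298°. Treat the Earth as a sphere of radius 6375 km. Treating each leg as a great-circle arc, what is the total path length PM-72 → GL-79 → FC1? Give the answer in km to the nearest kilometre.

1107 km

PM-72→GL-79: c = 0.043263 rad, d = 275.80 km
GL-79→FC1: c = 0.130447 rad, d = 831.60 km
Total = 275.80 + 831.60 = 1107.40 km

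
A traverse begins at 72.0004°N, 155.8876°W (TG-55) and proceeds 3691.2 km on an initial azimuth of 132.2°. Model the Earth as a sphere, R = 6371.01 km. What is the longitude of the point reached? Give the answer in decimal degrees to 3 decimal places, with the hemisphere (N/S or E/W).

122.196°W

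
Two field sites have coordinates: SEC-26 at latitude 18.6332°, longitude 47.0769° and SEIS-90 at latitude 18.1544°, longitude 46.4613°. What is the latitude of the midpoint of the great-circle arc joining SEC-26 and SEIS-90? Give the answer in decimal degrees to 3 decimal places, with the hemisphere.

18.394°N

Bx = cos φ₂ cos Δλ = 0.950165,  By = cos φ₂ sin Δλ = -0.010209
φₘ = atan2(sin φ₁ + sin φ₂, √((cos φ₁ + Bx)² + By²)) = 18.39405°
λₘ = λ₁ + atan2(By, cos φ₁ + Bx) = 46.76867°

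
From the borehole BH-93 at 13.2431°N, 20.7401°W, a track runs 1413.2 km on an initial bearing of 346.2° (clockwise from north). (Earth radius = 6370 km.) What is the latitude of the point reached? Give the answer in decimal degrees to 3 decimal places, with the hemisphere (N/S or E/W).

δ = d/R = 1413.2/6370 = 0.221852 rad
φ₂ = arcsin(sin φ₁ cos δ + cos φ₁ sin δ cos θ)
   = arcsin(0.22908·0.97549 + 0.97341·0.22004·0.97113) = 25.56099°
λ₂ = λ₁ + atan2(sin θ sin δ cos φ₁, cos δ − sin φ₁ sin φ₂) = -24.07548°

25.561°N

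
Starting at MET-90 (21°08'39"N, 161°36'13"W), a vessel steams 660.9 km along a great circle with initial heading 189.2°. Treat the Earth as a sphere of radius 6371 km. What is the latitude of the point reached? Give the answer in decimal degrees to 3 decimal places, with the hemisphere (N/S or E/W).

MET-90: φ = +21.14417°, λ = -161.60361°
δ = d/R = 660.9/6371 = 0.103736 rad
φ₂ = arcsin(sin φ₁ cos δ + cos φ₁ sin δ cos θ)
   = arcsin(0.36072·0.99462 + 0.93268·0.10355·-0.98714) = 15.27433°
λ₂ = λ₁ + atan2(sin θ sin δ cos φ₁, cos δ − sin φ₁ sin φ₂) = -162.58696°

15.274°N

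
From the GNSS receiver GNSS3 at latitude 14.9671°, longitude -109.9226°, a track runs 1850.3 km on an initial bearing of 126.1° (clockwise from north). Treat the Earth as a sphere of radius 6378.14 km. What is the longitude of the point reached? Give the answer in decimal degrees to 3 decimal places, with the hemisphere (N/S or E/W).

96.510°W

δ = d/R = 1850.3/6378.14 = 0.290100 rad
φ₂ = arcsin(sin φ₁ cos δ + cos φ₁ sin δ cos θ)
   = arcsin(0.25826·0.95822 + 0.96607·0.28605·-0.58920) = 4.85601°
λ₂ = λ₁ + atan2(sin θ sin δ cos φ₁, cos δ − sin φ₁ sin φ₂) = -96.51030°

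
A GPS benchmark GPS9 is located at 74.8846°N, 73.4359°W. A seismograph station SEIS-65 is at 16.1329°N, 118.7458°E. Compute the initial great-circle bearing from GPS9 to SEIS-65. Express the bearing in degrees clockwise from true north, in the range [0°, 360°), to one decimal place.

Δλ = -167.8183°
y = sin Δλ · cos φ₂ = -0.202703
x = cos φ₁ sin φ₂ − sin φ₁ cos φ₂ cos Δλ = 0.978961
θ = atan2(y, x) = -11.6983° → 348.3017° (mod 360°)

348.3°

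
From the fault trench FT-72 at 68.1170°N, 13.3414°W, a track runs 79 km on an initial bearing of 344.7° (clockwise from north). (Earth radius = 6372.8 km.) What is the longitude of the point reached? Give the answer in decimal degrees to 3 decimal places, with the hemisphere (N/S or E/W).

δ = d/R = 79/6372.8 = 0.012396 rad
φ₂ = arcsin(sin φ₁ cos δ + cos φ₁ sin δ cos θ)
   = arcsin(0.92795·0.99992 + 0.37271·0.01240·0.96456) = 68.80130°
λ₂ = λ₁ + atan2(sin θ sin δ cos φ₁, cos δ − sin φ₁ sin φ₂) = -13.85969°

13.860°W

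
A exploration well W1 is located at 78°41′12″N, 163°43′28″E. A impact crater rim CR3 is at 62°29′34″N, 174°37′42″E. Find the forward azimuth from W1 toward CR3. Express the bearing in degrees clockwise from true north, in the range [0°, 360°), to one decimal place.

W1: φ = +78.68667°, λ = +163.72444°
CR3: φ = +62.49278°, λ = +174.62833°
Δλ = 10.9039°
y = sin Δλ · cos φ₂ = 0.087366
x = cos φ₁ sin φ₂ − sin φ₁ cos φ₂ cos Δλ = -0.270712
θ = atan2(y, x) = 162.1136° → 162.1136° (mod 360°)

162.1°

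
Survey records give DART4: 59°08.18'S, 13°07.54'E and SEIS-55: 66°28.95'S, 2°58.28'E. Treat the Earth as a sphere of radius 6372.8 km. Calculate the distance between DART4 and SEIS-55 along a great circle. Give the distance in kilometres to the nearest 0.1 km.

DART4: φ = -59.13633°, λ = +13.12567°
SEIS-55: φ = -66.48250°, λ = +2.97133°
Δφ = -7.3462°,  Δλ = -10.1543°
a = sin²(Δφ/2) + cos φ₁ cos φ₂ sin²(Δλ/2) = 0.005707
c = 2·arcsin(√a) = 0.151237 rad = 8.6653°
d = R·c = 6372.8 × 0.151237 = 963.8 km

963.8 km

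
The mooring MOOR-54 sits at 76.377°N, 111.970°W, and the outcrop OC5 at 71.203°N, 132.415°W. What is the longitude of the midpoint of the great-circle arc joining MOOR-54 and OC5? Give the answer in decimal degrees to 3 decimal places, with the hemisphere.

Bx = cos φ₂ cos Δλ = 0.301919,  By = cos φ₂ sin Δλ = -0.112553
φₘ = atan2(sin φ₁ + sin φ₂, √((cos φ₁ + Bx)² + By²)) = 74.02816°
λₘ = λ₁ + atan2(By, cos φ₁ + Bx) = -123.79791°

123.798°W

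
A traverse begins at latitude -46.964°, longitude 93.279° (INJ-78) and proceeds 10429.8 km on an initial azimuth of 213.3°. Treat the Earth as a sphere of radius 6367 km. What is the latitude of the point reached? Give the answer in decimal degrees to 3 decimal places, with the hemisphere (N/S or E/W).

31.329°S

δ = d/R = 10429.8/6367 = 1.638103 rad
φ₂ = arcsin(sin φ₁ cos δ + cos φ₁ sin δ cos θ)
   = arcsin(-0.73093·-0.06726 + 0.68246·0.99774·-0.83581) = -31.32909°
λ₂ = λ₁ + atan2(sin θ sin δ cos φ₁, cos δ − sin φ₁ sin φ₂) = -46.83353°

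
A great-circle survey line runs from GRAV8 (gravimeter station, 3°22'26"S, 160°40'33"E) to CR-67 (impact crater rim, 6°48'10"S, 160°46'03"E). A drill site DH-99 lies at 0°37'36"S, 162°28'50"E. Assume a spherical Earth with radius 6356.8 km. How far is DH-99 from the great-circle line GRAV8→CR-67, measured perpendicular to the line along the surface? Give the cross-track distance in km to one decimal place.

208.2 km

GRAV8: φ = -3.37389°, λ = +160.67583°
CR-67: φ = -6.80278°, λ = +160.76750°
DH-99: φ = -0.62667°, λ = +162.48056°
δ₁₃ = central angle GRAV8→DH-99 = 0.057356 rad  (haversine)
θ₁₃ = bearing GRAV8→DH-99 = 33.322°,  θ₁₂ = bearing GRAV8→CR-67 = 178.479°
dₓₜ = R·arcsin(sin δ₁₃ · sin(θ₁₃ − θ₁₂)) = 6356.8·arcsin(0.05733·sin(-145.156°)) = -208.235 km
|dₓₜ| = 208.235 km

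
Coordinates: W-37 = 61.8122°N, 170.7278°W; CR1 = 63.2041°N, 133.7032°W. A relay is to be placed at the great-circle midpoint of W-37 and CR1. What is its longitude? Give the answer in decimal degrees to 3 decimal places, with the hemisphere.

152.663°W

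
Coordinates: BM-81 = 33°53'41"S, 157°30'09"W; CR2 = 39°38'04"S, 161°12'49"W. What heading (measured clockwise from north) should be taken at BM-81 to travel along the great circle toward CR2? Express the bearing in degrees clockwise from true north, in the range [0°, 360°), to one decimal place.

BM-81: φ = -33.89472°, λ = -157.50250°
CR2: φ = -39.63444°, λ = -161.21361°
Δλ = -3.7111°
y = sin Δλ · cos φ₂ = -0.049847
x = cos φ₁ sin φ₂ − sin φ₁ cos φ₂ cos Δλ = -0.100910
θ = atan2(y, x) = -153.7117° → 206.2883° (mod 360°)

206.3°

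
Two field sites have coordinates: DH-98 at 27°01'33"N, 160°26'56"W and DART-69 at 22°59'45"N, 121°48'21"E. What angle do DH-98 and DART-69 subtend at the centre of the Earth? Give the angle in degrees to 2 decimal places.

69.42°

DH-98: φ = +27.02583°, λ = -160.44889°
DART-69: φ = +22.99583°, λ = +121.80583°
Δφ = -4.0300°,  Δλ = -77.7453°
a = sin²(Δφ/2) + cos φ₁ cos φ₂ sin²(Δλ/2) = 0.324215
c = 2·arcsin(√a) = 1.211550 rad = 69.4167°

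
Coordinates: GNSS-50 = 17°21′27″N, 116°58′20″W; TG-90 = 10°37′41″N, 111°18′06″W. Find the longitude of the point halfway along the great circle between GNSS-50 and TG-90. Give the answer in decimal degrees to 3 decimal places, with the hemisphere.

114.095°W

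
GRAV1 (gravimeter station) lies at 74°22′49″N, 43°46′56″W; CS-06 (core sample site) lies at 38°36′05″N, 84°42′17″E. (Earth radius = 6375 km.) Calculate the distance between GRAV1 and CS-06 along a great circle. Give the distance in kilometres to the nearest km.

6895 km

GRAV1: φ = +74.38028°, λ = -43.78222°
CS-06: φ = +38.60139°, λ = +84.70472°
Δφ = -35.7789°,  Δλ = 128.4869°
a = sin²(Δφ/2) + cos φ₁ cos φ₂ sin²(Δλ/2) = 0.265047
c = 2·arcsin(√a) = 1.081613 rad = 61.9719°
d = R·c = 6375 × 1.081613 = 6895.3 km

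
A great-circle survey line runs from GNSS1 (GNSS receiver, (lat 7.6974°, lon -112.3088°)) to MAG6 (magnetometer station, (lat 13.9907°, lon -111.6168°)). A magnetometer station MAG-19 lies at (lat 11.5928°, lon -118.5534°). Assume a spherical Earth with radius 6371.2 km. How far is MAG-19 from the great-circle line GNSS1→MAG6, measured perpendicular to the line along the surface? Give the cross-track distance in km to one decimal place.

723.1 km

δ₁₃ = central angle GNSS1→MAG-19 = 0.127131 rad  (haversine)
θ₁₃ = bearing GNSS1→MAG-19 = 302.817°,  θ₁₂ = bearing GNSS1→MAG6 = 6.102°
dₓₜ = R·arcsin(sin δ₁₃ · sin(θ₁₃ − θ₁₂)) = 6371.2·arcsin(0.12679·sin(296.715°)) = -723.118 km
|dₓₜ| = 723.118 km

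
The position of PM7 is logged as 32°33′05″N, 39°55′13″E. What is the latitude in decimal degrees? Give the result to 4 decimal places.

32° + 33′/60 + 5″/3600 = 32 + 0.55000 + 0.00139 = 32.5514°

32.5514°N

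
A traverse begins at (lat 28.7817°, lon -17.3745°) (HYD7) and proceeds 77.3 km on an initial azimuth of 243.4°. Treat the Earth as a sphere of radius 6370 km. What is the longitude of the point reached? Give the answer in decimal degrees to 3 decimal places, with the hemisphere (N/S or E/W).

18.082°W

δ = d/R = 77.3/6370 = 0.012135 rad
φ₂ = arcsin(sin φ₁ cos δ + cos φ₁ sin δ cos θ)
   = arcsin(0.48147·0.99993 + 0.87646·0.01213·-0.44776) = 28.46854°
λ₂ = λ₁ + atan2(sin θ sin δ cos φ₁, cos δ − sin φ₁ sin φ₂) = -18.08171°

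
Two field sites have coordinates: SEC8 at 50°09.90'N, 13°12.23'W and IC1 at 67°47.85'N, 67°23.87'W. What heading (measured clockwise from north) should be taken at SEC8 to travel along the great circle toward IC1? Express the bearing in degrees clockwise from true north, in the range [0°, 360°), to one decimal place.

SEC8: φ = +50.16500°, λ = -13.20383°
IC1: φ = +67.79750°, λ = -67.39783°
Δλ = -54.1940°
y = sin Δλ · cos φ₂ = -0.306463
x = cos φ₁ sin φ₂ − sin φ₁ cos φ₂ cos Δλ = 0.423320
θ = atan2(y, x) = -35.9027° → 324.0973° (mod 360°)

324.1°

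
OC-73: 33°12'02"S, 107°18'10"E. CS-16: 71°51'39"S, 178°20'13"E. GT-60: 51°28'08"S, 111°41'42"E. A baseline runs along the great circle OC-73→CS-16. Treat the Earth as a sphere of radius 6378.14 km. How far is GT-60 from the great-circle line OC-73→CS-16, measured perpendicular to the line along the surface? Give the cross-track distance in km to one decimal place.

459.4 km

OC-73: φ = -33.20056°, λ = +107.30278°
CS-16: φ = -71.86083°, λ = +178.33694°
GT-60: φ = -51.46889°, λ = +111.69500°
δ₁₃ = central angle OC-73→GT-60 = 0.323691 rad  (haversine)
θ₁₃ = bearing OC-73→GT-60 = 171.374°,  θ₁₂ = bearing OC-73→CS-16 = 158.298°
dₓₜ = R·arcsin(sin δ₁₃ · sin(θ₁₃ − θ₁₂)) = 6378.14·arcsin(0.31807·sin(13.076°)) = 459.371 km
|dₓₜ| = 459.371 km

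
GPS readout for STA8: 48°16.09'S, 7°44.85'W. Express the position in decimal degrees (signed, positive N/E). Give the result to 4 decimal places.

lat: 48.2682° S → -48.2682°
lon: 7.7475° W → -7.7475°

-48.2682°, -7.7475°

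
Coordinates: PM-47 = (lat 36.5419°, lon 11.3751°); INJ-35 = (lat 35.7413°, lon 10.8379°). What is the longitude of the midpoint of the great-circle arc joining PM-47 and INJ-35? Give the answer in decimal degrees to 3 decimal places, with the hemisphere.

Bx = cos φ₂ cos Δλ = 0.811627,  By = cos φ₂ sin Δλ = -0.007610
φₘ = atan2(sin φ₁ + sin φ₂, √((cos φ₁ + Bx)² + By²)) = 36.14190°
λₘ = λ₁ + atan2(By, cos φ₁ + Bx) = 11.10513°

11.105°E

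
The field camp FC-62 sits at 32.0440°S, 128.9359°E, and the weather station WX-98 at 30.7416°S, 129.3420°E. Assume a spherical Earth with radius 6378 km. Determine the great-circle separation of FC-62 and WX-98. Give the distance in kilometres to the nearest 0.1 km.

Δφ = 1.3024°,  Δλ = 0.4061°
a = sin²(Δφ/2) + cos φ₁ cos φ₂ sin²(Δλ/2) = 0.000138
c = 2·arcsin(√a) = 0.023523 rad = 1.3477°
d = R·c = 6378 × 0.023523 = 150.0 km

150.0 km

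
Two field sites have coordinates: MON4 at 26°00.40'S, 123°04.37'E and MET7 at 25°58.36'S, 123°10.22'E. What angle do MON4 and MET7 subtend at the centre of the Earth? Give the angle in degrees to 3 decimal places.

0.094°

MON4: φ = -26.00667°, λ = +123.07283°
MET7: φ = -25.97267°, λ = +123.17033°
Δφ = 0.0340°,  Δλ = 0.0975°
a = sin²(Δφ/2) + cos φ₁ cos φ₂ sin²(Δλ/2) = 0.000001
c = 2·arcsin(√a) = 0.001641 rad = 0.0940°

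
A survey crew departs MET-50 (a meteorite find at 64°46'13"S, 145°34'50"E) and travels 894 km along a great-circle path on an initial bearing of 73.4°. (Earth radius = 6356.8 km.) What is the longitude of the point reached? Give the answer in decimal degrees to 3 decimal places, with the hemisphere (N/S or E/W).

161.918°E

MET-50: φ = -64.77028°, λ = +145.58056°
δ = d/R = 894/6356.8 = 0.140637 rad
φ₂ = arcsin(sin φ₁ cos δ + cos φ₁ sin δ cos θ)
   = arcsin(-0.90461·0.99013 + 0.42625·0.14017·0.28569) = -61.47457°
λ₂ = λ₁ + atan2(sin θ sin δ cos φ₁, cos δ − sin φ₁ sin φ₂) = 161.91800°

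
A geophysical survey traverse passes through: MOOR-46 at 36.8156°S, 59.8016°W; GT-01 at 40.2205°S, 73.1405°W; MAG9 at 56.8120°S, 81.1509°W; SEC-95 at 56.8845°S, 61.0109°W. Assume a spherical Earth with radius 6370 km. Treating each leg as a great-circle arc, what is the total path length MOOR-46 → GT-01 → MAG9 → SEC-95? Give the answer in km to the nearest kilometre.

4373 km

MOOR-46→GT-01: c = 0.191374 rad, d = 1219.05 km
GT-01→MAG9: c = 0.303532 rad, d = 1933.50 km
MAG9→SEC-95: c = 0.191534 rad, d = 1220.07 km
Total = 1219.05 + 1933.50 + 1220.07 = 4372.63 km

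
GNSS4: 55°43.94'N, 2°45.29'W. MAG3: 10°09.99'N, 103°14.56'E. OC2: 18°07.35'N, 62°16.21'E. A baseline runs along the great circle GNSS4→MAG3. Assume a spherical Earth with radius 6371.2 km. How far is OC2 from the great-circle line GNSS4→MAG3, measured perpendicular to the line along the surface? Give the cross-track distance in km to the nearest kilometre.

GNSS4: φ = +55.73233°, λ = -2.75483°
MAG3: φ = +10.16650°, λ = +103.24267°
OC2: φ = +18.12250°, λ = +62.27017°
δ₁₃ = central angle GNSS4→OC2 = 1.066719 rad  (haversine)
θ₁₃ = bearing GNSS4→OC2 = 100.295°,  θ₁₂ = bearing GNSS4→MAG3 = 71.121°
dₓₜ = R·arcsin(sin δ₁₃ · sin(θ₁₃ − θ₁₂)) = 6371.2·arcsin(0.87562·sin(29.174°)) = 2809.608 km
|dₓₜ| = 2809.608 km

2810 km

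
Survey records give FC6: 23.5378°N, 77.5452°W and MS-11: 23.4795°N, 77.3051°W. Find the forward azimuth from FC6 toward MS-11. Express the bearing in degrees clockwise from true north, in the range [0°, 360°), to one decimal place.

Δλ = 0.2401°
y = sin Δλ · cos φ₂ = 0.003844
x = cos φ₁ sin φ₂ − sin φ₁ cos φ₂ cos Δλ = -0.001014
θ = atan2(y, x) = 104.7833° → 104.7833° (mod 360°)

104.8°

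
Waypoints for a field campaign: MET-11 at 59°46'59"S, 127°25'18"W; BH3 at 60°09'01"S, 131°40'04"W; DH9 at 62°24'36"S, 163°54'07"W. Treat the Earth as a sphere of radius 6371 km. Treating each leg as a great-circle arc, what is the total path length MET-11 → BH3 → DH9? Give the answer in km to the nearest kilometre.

MET-11: φ = -59.78306°, λ = -127.42167°
BH3: φ = -60.15028°, λ = -131.66778°
DH9: φ = -62.41000°, λ = -163.90194°
MET-11→BH3: c = 0.037634 rad, d = 239.77 km
BH3→DH9: c = 0.270289 rad, d = 1722.01 km
Total = 239.77 + 1722.01 = 1961.78 km

1962 km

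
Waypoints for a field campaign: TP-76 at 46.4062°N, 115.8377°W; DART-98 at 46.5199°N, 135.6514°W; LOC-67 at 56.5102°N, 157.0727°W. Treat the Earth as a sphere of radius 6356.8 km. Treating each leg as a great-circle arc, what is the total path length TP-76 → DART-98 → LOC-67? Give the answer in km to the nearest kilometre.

TP-76→DART-98: c = 0.237586 rad, d = 1510.29 km
DART-98→LOC-67: c = 0.288723 rad, d = 1835.35 km
Total = 1510.29 + 1835.35 = 3345.64 km

3346 km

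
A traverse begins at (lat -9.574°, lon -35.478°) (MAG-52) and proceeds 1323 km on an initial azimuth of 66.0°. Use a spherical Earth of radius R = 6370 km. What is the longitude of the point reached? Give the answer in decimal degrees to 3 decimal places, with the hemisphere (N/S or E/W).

δ = d/R = 1323/6370 = 0.207692 rad
φ₂ = arcsin(sin φ₁ cos δ + cos φ₁ sin δ cos θ)
   = arcsin(-0.16632·0.97851 + 0.98607·0.20620·0.40674) = -4.59116°
λ₂ = λ₁ + atan2(sin θ sin δ cos φ₁, cos δ − sin φ₁ sin φ₂) = -24.58464°

24.585°W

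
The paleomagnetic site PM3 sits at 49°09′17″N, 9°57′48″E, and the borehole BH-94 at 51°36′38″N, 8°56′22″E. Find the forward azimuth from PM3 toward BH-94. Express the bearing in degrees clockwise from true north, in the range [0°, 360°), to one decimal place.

PM3: φ = +49.15472°, λ = +9.96333°
BH-94: φ = +51.61056°, λ = +8.93944°
Δλ = -1.0239°
y = sin Δλ · cos φ₂ = -0.011097
x = cos φ₁ sin φ₂ − sin φ₁ cos φ₂ cos Δλ = 0.042924
θ = atan2(y, x) = -14.4949° → 345.5051° (mod 360°)

345.5°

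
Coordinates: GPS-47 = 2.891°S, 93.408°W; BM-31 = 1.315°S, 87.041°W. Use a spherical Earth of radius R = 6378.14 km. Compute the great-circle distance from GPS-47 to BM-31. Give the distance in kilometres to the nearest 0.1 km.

729.7 km

Δφ = 1.5760°,  Δλ = 6.3670°
a = sin²(Δφ/2) + cos φ₁ cos φ₂ sin²(Δλ/2) = 0.003268
c = 2·arcsin(√a) = 0.114403 rad = 6.5548°
d = R·c = 6378.14 × 0.114403 = 729.7 km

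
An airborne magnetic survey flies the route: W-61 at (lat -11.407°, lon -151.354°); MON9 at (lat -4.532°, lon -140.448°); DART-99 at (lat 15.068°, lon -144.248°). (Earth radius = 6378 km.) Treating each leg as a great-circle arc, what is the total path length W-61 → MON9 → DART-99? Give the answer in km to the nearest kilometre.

W-61→MON9: c = 0.223351 rad, d = 1424.53 km
MON9→DART-99: c = 0.348338 rad, d = 2221.70 km
Total = 1424.53 + 2221.70 = 3646.24 km

3646 km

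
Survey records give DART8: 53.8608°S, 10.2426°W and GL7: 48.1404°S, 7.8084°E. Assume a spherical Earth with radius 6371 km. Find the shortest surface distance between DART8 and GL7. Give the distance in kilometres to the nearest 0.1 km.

Δφ = 5.7204°,  Δλ = 18.0510°
a = sin²(Δφ/2) + cos φ₁ cos φ₂ sin²(Δλ/2) = 0.012175
c = 2·arcsin(√a) = 0.221130 rad = 12.6698°
d = R·c = 6371 × 0.221130 = 1408.8 km

1408.8 km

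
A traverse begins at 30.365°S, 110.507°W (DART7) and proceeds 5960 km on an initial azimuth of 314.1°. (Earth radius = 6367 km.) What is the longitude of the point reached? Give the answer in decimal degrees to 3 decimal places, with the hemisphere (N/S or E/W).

δ = d/R = 5960/6367 = 0.936077 rad
φ₂ = arcsin(sin φ₁ cos δ + cos φ₁ sin δ cos θ)
   = arcsin(-0.50551·0.59295 + 0.86282·0.80524·0.69591) = 10.58904°
λ₂ = λ₁ + atan2(sin θ sin δ cos φ₁, cos δ − sin φ₁ sin φ₂) = -146.54209°

146.542°W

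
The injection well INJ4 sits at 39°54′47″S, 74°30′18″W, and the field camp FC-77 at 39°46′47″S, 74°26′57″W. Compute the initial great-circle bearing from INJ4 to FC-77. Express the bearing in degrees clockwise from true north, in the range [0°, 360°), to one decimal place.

INJ4: φ = -39.91306°, λ = -74.50500°
FC-77: φ = -39.77972°, λ = -74.44917°
Δλ = 0.0558°
y = sin Δλ · cos φ₂ = 0.000749
x = cos φ₁ sin φ₂ − sin φ₁ cos φ₂ cos Δλ = 0.002327
θ = atan2(y, x) = 17.8406° → 17.8406° (mod 360°)

17.8°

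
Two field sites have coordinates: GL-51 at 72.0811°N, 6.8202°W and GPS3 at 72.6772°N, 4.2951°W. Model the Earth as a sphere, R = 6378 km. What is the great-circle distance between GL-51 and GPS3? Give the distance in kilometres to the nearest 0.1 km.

Δφ = 0.5961°,  Δλ = 2.5251°
a = sin²(Δφ/2) + cos φ₁ cos φ₂ sin²(Δλ/2) = 0.000072
c = 2·arcsin(√a) = 0.016916 rad = 0.9692°
d = R·c = 6378 × 0.016916 = 107.9 km

107.9 km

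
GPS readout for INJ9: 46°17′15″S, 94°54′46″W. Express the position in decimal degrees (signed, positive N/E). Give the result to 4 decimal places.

lat: 46.2875° S → -46.2875°
lon: 94.9128° W → -94.9128°

-46.2875°, -94.9128°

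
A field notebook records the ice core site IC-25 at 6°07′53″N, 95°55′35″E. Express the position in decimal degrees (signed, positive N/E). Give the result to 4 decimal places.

+6.1314°, +95.9264°

lat: 6.1314° N → +6.1314°
lon: 95.9264° E → +95.9264°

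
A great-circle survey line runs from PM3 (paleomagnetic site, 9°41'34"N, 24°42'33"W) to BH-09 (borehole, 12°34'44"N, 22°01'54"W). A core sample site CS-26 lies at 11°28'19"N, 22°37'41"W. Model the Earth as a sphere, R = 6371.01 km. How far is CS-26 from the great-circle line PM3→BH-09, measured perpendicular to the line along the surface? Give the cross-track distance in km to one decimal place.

35.4 km

PM3: φ = +9.69278°, λ = -24.70917°
BH-09: φ = +12.57889°, λ = -22.03167°
CS-26: φ = +11.47194°, λ = -22.62806°
δ₁₃ = central angle PM3→CS-26 = 0.047317 rad  (haversine)
θ₁₃ = bearing PM3→CS-26 = 48.800°,  θ₁₂ = bearing PM3→BH-09 = 42.060°
dₓₜ = R·arcsin(sin δ₁₃ · sin(θ₁₃ − θ₁₂)) = 6371.01·arcsin(0.04730·sin(6.740°)) = 35.367 km
|dₓₜ| = 35.367 km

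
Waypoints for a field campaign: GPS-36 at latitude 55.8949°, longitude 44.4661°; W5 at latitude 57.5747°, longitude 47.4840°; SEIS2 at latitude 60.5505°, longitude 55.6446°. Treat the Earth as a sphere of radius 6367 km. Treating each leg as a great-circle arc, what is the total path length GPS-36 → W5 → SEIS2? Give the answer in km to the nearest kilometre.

GPS-36→W5: c = 0.041154 rad, d = 262.03 km
W5→SEIS2: c = 0.089673 rad, d = 570.95 km
Total = 262.03 + 570.95 = 832.97 km

833 km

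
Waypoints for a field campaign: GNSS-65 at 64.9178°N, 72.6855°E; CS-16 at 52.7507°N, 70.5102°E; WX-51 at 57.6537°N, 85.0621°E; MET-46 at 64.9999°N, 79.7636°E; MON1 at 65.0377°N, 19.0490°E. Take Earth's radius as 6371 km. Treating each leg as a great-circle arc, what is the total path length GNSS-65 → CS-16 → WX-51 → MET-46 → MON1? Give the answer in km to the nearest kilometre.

6032 km

GNSS-65→CS-16: c = 0.213231 rad, d = 1358.50 km
CS-16→WX-51: c = 0.167816 rad, d = 1069.16 km
WX-51→MET-46: c = 0.135562 rad, d = 863.67 km
MET-46→MON1: c = 0.430184 rad, d = 2740.70 km
Total = 1358.50 + 1069.16 + 863.67 + 2740.70 = 6032.02 km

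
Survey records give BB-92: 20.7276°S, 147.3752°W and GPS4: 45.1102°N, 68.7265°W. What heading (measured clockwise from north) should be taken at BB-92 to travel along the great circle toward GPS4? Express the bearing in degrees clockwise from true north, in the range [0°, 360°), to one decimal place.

44.2°

Δλ = 78.6487°
y = sin Δλ · cos φ₂ = 0.691940
x = cos φ₁ sin φ₂ − sin φ₁ cos φ₂ cos Δλ = 0.711772
θ = atan2(y, x) = 44.1906° → 44.1906° (mod 360°)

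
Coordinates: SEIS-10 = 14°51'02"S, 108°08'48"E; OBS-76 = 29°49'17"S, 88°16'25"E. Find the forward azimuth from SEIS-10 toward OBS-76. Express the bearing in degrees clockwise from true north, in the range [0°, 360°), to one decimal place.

227.4°

SEIS-10: φ = -14.85056°, λ = +108.14667°
OBS-76: φ = -29.82139°, λ = +88.27361°
Δλ = -19.8731°
y = sin Δλ · cos φ₂ = -0.294923
x = cos φ₁ sin φ₂ − sin φ₁ cos φ₂ cos Δλ = -0.271569
θ = atan2(y, x) = -132.6393° → 227.3607° (mod 360°)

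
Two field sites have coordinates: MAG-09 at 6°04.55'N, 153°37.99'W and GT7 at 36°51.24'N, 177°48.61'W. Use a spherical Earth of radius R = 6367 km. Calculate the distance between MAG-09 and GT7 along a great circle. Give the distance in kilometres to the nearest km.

4209 km

MAG-09: φ = +6.07583°, λ = -153.63317°
GT7: φ = +36.85400°, λ = -177.81017°
Δφ = 30.7782°,  Δλ = -24.1770°
a = sin²(Δφ/2) + cos φ₁ cos φ₂ sin²(Δλ/2) = 0.105319
c = 2·arcsin(√a) = 0.661027 rad = 37.8740°
d = R·c = 6367 × 0.661027 = 4208.8 km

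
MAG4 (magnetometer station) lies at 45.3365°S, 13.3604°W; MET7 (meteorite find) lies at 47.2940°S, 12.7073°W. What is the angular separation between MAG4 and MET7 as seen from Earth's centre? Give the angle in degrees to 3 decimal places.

Δφ = -1.9575°,  Δλ = 0.6531°
a = sin²(Δφ/2) + cos φ₁ cos φ₂ sin²(Δλ/2) = 0.000307
c = 2·arcsin(√a) = 0.035060 rad = 2.0088°

2.009°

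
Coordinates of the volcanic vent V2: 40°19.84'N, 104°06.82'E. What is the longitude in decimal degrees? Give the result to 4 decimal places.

104.1137°E

104° + 6.82′/60 = 104 + 0.11367 = 104.1137°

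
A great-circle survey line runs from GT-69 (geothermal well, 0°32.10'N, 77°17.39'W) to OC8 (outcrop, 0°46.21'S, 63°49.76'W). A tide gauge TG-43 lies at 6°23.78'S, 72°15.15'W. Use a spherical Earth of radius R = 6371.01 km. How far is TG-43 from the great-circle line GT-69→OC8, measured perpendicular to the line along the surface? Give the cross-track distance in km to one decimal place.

713.0 km

GT-69: φ = +0.53500°, λ = -77.28983°
OC8: φ = -0.77017°, λ = -63.82933°
TG-43: φ = -6.39633°, λ = -72.25250°
δ₁₃ = central angle GT-69→TG-43 = 0.149448 rad  (haversine)
θ₁₃ = bearing GT-69→TG-43 = 144.123°,  θ₁₂ = bearing GT-69→OC8 = 95.527°
dₓₜ = R·arcsin(sin δ₁₃ · sin(θ₁₃ − θ₁₂)) = 6371.01·arcsin(0.14889·sin(48.596°)) = 712.997 km
|dₓₜ| = 712.997 km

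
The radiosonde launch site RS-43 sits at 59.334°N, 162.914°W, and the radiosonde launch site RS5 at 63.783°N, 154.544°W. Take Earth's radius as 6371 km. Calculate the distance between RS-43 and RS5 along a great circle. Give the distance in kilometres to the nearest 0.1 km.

Δφ = 4.4490°,  Δλ = 8.3700°
a = sin²(Δφ/2) + cos φ₁ cos φ₂ sin²(Δλ/2) = 0.002707
c = 2·arcsin(√a) = 0.104097 rad = 5.9643°
d = R·c = 6371 × 0.104097 = 663.2 km

663.2 km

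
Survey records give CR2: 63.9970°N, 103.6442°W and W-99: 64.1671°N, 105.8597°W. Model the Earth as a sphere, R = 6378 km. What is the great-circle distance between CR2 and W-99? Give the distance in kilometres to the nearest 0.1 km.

109.4 km

Δφ = 0.1701°,  Δλ = -2.2155°
a = sin²(Δφ/2) + cos φ₁ cos φ₂ sin²(Δλ/2) = 0.000074
c = 2·arcsin(√a) = 0.017159 rad = 0.9831°
d = R·c = 6378 × 0.017159 = 109.4 km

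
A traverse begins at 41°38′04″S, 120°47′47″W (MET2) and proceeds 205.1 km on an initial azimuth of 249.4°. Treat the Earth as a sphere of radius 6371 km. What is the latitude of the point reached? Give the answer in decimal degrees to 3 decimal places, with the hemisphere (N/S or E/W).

42.260°S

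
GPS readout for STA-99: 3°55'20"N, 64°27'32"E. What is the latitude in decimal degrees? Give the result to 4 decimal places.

3.9222°N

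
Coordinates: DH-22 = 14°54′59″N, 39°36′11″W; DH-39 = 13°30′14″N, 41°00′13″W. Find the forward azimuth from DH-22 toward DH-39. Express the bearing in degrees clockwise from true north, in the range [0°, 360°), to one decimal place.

224.0°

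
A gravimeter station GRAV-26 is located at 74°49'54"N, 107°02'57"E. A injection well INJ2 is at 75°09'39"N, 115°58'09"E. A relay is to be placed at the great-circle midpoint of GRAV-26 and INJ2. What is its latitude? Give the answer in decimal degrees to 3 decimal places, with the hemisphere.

75.040°N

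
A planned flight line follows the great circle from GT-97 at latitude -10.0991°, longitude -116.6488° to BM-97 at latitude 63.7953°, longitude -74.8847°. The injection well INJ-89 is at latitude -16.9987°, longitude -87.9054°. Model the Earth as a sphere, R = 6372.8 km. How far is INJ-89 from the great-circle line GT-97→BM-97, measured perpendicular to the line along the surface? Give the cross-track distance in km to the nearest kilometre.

δ₁₃ = central angle GT-97→INJ-89 = 0.501735 rad  (haversine)
θ₁₃ = bearing GT-97→INJ-89 = 107.022°,  θ₁₂ = bearing GT-97→BM-97 = 17.356°
dₓₜ = R·arcsin(sin δ₁₃ · sin(θ₁₃ − θ₁₂)) = 6372.8·arcsin(0.48095·sin(89.666°)) = 3197.399 km
|dₓₜ| = 3197.399 km

3197 km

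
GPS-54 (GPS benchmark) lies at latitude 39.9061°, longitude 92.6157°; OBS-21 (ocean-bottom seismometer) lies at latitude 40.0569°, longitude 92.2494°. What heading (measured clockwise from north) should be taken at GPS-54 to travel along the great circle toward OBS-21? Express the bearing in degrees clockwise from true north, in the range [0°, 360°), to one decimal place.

Δλ = -0.3663°
y = sin Δλ · cos φ₂ = -0.004893
x = cos φ₁ sin φ₂ − sin φ₁ cos φ₂ cos Δλ = 0.002642
θ = atan2(y, x) = -61.6346° → 298.3654° (mod 360°)

298.4°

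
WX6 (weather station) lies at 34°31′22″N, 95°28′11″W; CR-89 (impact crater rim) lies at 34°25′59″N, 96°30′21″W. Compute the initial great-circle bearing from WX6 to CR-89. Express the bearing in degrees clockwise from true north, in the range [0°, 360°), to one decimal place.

WX6: φ = +34.52278°, λ = -95.46972°
CR-89: φ = +34.43306°, λ = -96.50583°
Δλ = -1.0361°
y = sin Δλ · cos φ₂ = -0.014914
x = cos φ₁ sin φ₂ − sin φ₁ cos φ₂ cos Δλ = -0.001490
θ = atan2(y, x) = -95.7033° → 264.2967° (mod 360°)

264.3°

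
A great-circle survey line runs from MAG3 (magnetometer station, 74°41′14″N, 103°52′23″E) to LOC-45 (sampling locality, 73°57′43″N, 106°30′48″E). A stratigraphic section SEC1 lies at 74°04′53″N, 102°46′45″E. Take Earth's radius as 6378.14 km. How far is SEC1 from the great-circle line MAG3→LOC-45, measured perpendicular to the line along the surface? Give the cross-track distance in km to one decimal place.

71.4 km

MAG3: φ = +74.68722°, λ = +103.87306°
LOC-45: φ = +73.96194°, λ = +106.51333°
SEC1: φ = +74.08139°, λ = +102.77917°
δ₁₃ = central angle MAG3→SEC1 = 0.011756 rad  (haversine)
θ₁₃ = bearing MAG3→SEC1 = 206.449°,  θ₁₂ = bearing MAG3→LOC-45 = 134.198°
dₓₜ = R·arcsin(sin δ₁₃ · sin(θ₁₃ − θ₁₂)) = 6378.14·arcsin(0.01176·sin(72.251°)) = 71.413 km
|dₓₜ| = 71.413 km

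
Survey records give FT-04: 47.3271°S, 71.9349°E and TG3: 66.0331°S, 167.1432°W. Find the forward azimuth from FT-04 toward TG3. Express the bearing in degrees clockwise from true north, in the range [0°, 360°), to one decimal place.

Δλ = 120.9219°
y = sin Δλ · cos φ₂ = 0.348474
x = cos φ₁ sin φ₂ − sin φ₁ cos φ₂ cos Δλ = -0.772843
θ = atan2(y, x) = 155.7295° → 155.7295° (mod 360°)

155.7°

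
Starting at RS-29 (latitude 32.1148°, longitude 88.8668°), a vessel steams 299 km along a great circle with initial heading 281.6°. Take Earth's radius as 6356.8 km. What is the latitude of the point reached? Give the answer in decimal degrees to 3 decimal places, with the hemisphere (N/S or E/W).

32.618°N

δ = d/R = 299/6356.8 = 0.047036 rad
φ₂ = arcsin(sin φ₁ cos δ + cos φ₁ sin δ cos θ)
   = arcsin(0.53162·0.99889 + 0.84698·0.04702·0.20108) = 32.61812°
λ₂ = λ₁ + atan2(sin θ sin δ cos φ₁, cos δ − sin φ₁ sin φ₂) = 85.73213°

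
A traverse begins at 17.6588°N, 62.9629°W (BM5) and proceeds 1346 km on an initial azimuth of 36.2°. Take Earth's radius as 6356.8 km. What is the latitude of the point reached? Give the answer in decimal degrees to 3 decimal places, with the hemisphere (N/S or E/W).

δ = d/R = 1346/6356.8 = 0.211742 rad
φ₂ = arcsin(sin φ₁ cos δ + cos φ₁ sin δ cos θ)
   = arcsin(0.30335·0.97767 + 0.95288·0.21016·0.80696) = 27.26941°
λ₂ = λ₁ + atan2(sin θ sin δ cos φ₁, cos δ − sin φ₁ sin φ₂) = -54.93570°

27.269°N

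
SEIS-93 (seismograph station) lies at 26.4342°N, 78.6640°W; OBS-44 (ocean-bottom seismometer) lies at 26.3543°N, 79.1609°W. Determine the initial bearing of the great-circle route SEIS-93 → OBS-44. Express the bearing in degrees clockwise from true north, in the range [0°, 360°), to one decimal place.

Δλ = -0.4969°
y = sin Δλ · cos φ₂ = -0.007771
x = cos φ₁ sin φ₂ − sin φ₁ cos φ₂ cos Δλ = -0.001380
θ = atan2(y, x) = -100.0662° → 259.9338° (mod 360°)

259.9°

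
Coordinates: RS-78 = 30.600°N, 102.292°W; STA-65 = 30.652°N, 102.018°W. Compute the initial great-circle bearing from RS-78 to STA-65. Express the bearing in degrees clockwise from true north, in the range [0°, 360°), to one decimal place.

Δλ = 0.2740°
y = sin Δλ · cos φ₂ = 0.004114
x = cos φ₁ sin φ₂ − sin φ₁ cos φ₂ cos Δλ = 0.000913
θ = atan2(y, x) = 77.4931° → 77.4931° (mod 360°)

77.5°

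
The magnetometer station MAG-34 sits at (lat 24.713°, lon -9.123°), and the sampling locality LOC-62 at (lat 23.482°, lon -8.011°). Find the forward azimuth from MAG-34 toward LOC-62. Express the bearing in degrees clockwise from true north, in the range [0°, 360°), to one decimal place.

140.3°

Δλ = 1.1120°
y = sin Δλ · cos φ₂ = 0.017800
x = cos φ₁ sin φ₂ − sin φ₁ cos φ₂ cos Δλ = -0.021411
θ = atan2(y, x) = 140.2623° → 140.2623° (mod 360°)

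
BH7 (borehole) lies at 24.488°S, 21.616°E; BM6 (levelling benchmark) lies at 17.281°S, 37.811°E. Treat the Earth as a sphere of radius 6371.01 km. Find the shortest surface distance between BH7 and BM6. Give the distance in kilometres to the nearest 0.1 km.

1861.5 km

Δφ = 7.2070°,  Δλ = 16.1950°
a = sin²(Δφ/2) + cos φ₁ cos φ₂ sin²(Δλ/2) = 0.021191
c = 2·arcsin(√a) = 0.292184 rad = 16.7409°
d = R·c = 6371.01 × 0.292184 = 1861.5 km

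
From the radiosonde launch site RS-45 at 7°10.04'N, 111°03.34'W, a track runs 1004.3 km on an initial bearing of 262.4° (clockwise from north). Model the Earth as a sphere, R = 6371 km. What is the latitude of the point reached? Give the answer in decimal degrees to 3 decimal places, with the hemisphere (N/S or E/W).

RS-45: φ = +7.16733°, λ = -111.05567°
δ = d/R = 1004.3/6371 = 0.157636 rad
φ₂ = arcsin(sin φ₁ cos δ + cos φ₁ sin δ cos θ)
   = arcsin(0.12477·0.98760 + 0.99219·0.15698·-0.13226) = 5.89010°
λ₂ = λ₁ + atan2(sin θ sin δ cos φ₁, cos δ − sin φ₁ sin φ₂) = -120.05546°

5.890°N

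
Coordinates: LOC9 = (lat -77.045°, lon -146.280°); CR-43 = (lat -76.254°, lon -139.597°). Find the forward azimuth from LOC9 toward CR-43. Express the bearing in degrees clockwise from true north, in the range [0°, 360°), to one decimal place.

Δλ = 6.6830°
y = sin Δλ · cos φ₂ = 0.027653
x = cos φ₁ sin φ₂ − sin φ₁ cos φ₂ cos Δλ = 0.012232
θ = atan2(y, x) = 66.1390° → 66.1390° (mod 360°)

66.1°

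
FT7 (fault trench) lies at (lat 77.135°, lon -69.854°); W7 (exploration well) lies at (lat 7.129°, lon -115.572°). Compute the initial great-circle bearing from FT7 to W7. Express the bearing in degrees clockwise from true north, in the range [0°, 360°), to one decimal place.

227.6°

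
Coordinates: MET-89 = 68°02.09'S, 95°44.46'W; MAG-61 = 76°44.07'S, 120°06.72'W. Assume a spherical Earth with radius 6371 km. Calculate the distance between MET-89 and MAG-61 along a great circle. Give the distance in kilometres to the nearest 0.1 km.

MET-89: φ = -68.03483°, λ = -95.74100°
MAG-61: φ = -76.73450°, λ = -120.11200°
Δφ = -8.6997°,  Δλ = -24.3710°
a = sin²(Δφ/2) + cos φ₁ cos φ₂ sin²(Δλ/2) = 0.009577
c = 2·arcsin(√a) = 0.196034 rad = 11.2319°
d = R·c = 6371 × 0.196034 = 1248.9 km

1248.9 km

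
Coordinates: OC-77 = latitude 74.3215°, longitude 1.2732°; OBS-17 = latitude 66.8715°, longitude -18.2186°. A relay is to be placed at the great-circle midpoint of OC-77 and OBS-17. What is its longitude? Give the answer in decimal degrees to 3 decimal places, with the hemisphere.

10.291°W

Bx = cos φ₂ cos Δλ = 0.370283,  By = cos φ₂ sin Δλ = -0.131065
φₘ = atan2(sin φ₁ + sin φ₂, √((cos φ₁ + Bx)² + By²)) = 70.84707°
λₘ = λ₁ + atan2(By, cos φ₁ + Bx) = -10.29110°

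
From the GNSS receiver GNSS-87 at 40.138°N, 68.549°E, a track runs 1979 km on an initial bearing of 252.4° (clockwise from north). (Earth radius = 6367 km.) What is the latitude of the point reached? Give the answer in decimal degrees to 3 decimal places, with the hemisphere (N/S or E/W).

δ = d/R = 1979/6367 = 0.310821 rad
φ₂ = arcsin(sin φ₁ cos δ + cos φ₁ sin δ cos θ)
   = arcsin(0.64463·0.95208 + 0.76449·0.30584·-0.30237) = 32.89108°
λ₂ = λ₁ + atan2(sin θ sin δ cos φ₁, cos δ − sin φ₁ sin φ₂) = 48.23436°

32.891°N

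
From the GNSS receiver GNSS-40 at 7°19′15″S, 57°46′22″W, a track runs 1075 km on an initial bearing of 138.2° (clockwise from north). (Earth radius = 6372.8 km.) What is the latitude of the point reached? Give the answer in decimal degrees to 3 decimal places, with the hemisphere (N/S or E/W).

GNSS-40: φ = -7.32083°, λ = -57.77278°
δ = d/R = 1075/6372.8 = 0.168686 rad
φ₂ = arcsin(sin φ₁ cos δ + cos φ₁ sin δ cos θ)
   = arcsin(-0.12743·0.98581 + 0.99185·0.16789·-0.74548) = -14.46284°
λ₂ = λ₁ + atan2(sin θ sin δ cos φ₁, cos δ − sin φ₁ sin φ₂) = -51.13661°

14.463°S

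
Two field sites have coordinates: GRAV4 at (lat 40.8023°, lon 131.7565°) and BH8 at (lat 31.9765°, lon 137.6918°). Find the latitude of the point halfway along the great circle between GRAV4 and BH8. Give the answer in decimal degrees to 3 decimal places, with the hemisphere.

36.426°N

Bx = cos φ₂ cos Δλ = 0.843718,  By = cos φ₂ sin Δλ = 0.087715
φₘ = atan2(sin φ₁ + sin φ₂, √((cos φ₁ + Bx)² + By²)) = 36.42601°
λₘ = λ₁ + atan2(By, cos φ₁ + Bx) = 134.89308°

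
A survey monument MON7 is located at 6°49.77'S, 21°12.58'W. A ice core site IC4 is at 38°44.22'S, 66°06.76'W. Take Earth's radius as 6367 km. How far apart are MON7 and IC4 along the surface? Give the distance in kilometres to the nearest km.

MON7: φ = -6.82950°, λ = -21.20967°
IC4: φ = -38.73700°, λ = -66.11267°
Δφ = -31.9075°,  Δλ = -44.9030°
a = sin²(Δφ/2) + cos φ₁ cos φ₂ sin²(Δλ/2) = 0.188507
c = 2·arcsin(√a) = 0.898243 rad = 51.4655°
d = R·c = 6367 × 0.898243 = 5719.1 km

5719 km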